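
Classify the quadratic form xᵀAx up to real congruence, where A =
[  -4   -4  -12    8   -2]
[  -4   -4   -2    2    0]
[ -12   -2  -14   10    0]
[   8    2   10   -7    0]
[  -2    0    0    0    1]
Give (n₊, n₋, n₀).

Answer: (2, 2, 1)

Derivation:
step 0: pivot -4 → sign −
step 1: pivot 22 → sign +
step 2: pivot -50/11 → sign −
step 3: pivot 3/25 → sign +
step 4: row/col 4 already zero → sign 0
signature = (2, 2, 1)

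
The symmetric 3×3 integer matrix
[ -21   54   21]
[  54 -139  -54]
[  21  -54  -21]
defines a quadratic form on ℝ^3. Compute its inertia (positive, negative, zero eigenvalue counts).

step 0: pivot -21 → sign −
step 1: pivot -1/7 → sign −
step 2: row/col 2 already zero → sign 0
signature = (0, 2, 1)

Answer: (0, 2, 1)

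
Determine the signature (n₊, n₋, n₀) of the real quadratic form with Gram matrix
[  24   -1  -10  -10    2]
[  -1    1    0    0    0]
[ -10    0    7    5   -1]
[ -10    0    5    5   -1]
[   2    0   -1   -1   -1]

Answer: (4, 1, 0)

Derivation:
step 0: pivot 24 → sign +
step 1: pivot 23/24 → sign +
step 2: pivot 61/23 → sign +
step 3: pivot 30/61 → sign +
step 4: pivot -6/5 → sign −
signature = (4, 1, 0)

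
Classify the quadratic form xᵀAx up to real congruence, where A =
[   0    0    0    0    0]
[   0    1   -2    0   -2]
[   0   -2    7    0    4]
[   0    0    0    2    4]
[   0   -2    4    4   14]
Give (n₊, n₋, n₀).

Answer: (4, 0, 1)

Derivation:
step 0: pivot 1 → sign +
step 1: pivot 3 → sign +
step 2: pivot 2 → sign +
step 3: pivot 2 → sign +
step 4: row/col 4 already zero → sign 0
signature = (4, 0, 1)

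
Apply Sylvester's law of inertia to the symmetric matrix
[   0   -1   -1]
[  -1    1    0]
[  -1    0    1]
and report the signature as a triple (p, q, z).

step 0: pivot 1 → sign +
step 1: pivot -1 → sign −
step 2: pivot 2 → sign +
signature = (2, 1, 0)

Answer: (2, 1, 0)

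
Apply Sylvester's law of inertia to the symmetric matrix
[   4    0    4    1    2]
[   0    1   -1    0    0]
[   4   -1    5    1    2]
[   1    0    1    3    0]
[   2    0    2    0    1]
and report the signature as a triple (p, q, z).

Answer: (3, 1, 1)

Derivation:
step 0: pivot 4 → sign +
step 1: pivot 1 → sign +
step 2: pivot 11/4 → sign +
step 3: pivot -1/11 → sign −
step 4: row/col 4 already zero → sign 0
signature = (3, 1, 1)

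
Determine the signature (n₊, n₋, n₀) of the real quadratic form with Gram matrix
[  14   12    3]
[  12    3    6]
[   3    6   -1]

Answer: (1, 2, 0)

Derivation:
step 0: pivot 14 → sign +
step 1: pivot -51/7 → sign −
step 2: pivot -1/34 → sign −
signature = (1, 2, 0)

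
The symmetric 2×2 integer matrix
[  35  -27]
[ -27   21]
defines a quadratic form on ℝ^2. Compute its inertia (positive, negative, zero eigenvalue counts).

step 0: pivot 35 → sign +
step 1: pivot 6/35 → sign +
signature = (2, 0, 0)

Answer: (2, 0, 0)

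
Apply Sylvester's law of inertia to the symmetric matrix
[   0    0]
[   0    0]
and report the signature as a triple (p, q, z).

Answer: (0, 0, 2)

Derivation:
step 0: row/col 0 already zero → sign 0
step 1: row/col 1 already zero → sign 0
signature = (0, 0, 2)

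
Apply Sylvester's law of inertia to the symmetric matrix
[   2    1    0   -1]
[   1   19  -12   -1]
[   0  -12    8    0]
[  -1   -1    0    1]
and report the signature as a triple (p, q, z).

step 0: pivot 2 → sign +
step 1: pivot 37/2 → sign +
step 2: pivot 8/37 → sign +
step 3: row/col 3 already zero → sign 0
signature = (3, 0, 1)

Answer: (3, 0, 1)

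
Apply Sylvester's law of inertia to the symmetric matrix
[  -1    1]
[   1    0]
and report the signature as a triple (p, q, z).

Answer: (1, 1, 0)

Derivation:
step 0: pivot -1 → sign −
step 1: pivot 1 → sign +
signature = (1, 1, 0)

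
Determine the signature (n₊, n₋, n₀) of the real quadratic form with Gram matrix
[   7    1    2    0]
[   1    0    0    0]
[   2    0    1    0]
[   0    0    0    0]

step 0: pivot 7 → sign +
step 1: pivot -1/7 → sign −
step 2: pivot 1 → sign +
step 3: row/col 3 already zero → sign 0
signature = (2, 1, 1)

Answer: (2, 1, 1)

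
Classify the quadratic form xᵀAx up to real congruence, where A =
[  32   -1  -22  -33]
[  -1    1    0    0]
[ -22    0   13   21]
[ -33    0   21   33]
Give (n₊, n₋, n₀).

Answer: (3, 1, 0)

Derivation:
step 0: pivot 32 → sign +
step 1: pivot 31/32 → sign +
step 2: pivot -81/31 → sign −
step 3: pivot 1/9 → sign +
signature = (3, 1, 0)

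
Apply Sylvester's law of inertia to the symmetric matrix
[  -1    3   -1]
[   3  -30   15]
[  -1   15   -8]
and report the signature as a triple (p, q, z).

step 0: pivot -1 → sign −
step 1: pivot -21 → sign −
step 2: pivot -1/7 → sign −
signature = (0, 3, 0)

Answer: (0, 3, 0)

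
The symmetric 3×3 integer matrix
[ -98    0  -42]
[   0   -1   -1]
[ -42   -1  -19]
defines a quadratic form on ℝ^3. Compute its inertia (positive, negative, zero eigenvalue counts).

step 0: pivot -98 → sign −
step 1: pivot -1 → sign −
step 2: row/col 2 already zero → sign 0
signature = (0, 2, 1)

Answer: (0, 2, 1)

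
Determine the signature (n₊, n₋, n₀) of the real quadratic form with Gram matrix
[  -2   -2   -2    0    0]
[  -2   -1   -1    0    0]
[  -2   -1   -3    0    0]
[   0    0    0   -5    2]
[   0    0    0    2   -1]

Answer: (1, 4, 0)

Derivation:
step 0: pivot -2 → sign −
step 1: pivot 1 → sign +
step 2: pivot -2 → sign −
step 3: pivot -5 → sign −
step 4: pivot -1/5 → sign −
signature = (1, 4, 0)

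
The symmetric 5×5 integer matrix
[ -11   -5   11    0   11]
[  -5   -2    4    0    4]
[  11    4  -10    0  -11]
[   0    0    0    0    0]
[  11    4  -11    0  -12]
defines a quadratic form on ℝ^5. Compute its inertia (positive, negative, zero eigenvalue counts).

step 0: pivot -11 → sign −
step 1: pivot 3/11 → sign +
step 2: pivot -8/3 → sign −
step 3: pivot 3/8 → sign +
step 4: row/col 4 already zero → sign 0
signature = (2, 2, 1)

Answer: (2, 2, 1)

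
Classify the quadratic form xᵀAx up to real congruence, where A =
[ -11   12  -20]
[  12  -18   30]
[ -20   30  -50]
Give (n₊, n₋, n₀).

step 0: pivot -11 → sign −
step 1: pivot -54/11 → sign −
step 2: row/col 2 already zero → sign 0
signature = (0, 2, 1)

Answer: (0, 2, 1)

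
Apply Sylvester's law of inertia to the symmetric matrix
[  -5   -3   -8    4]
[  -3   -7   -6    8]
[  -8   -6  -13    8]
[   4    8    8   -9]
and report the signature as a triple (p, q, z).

Answer: (1, 3, 0)

Derivation:
step 0: pivot -5 → sign −
step 1: pivot -26/5 → sign −
step 2: pivot 1/13 → sign +
step 3: pivot -1 → sign −
signature = (1, 3, 0)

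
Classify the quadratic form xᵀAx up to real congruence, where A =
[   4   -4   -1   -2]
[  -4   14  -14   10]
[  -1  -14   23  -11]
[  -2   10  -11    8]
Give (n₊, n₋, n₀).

step 0: pivot 4 → sign +
step 1: pivot 10 → sign +
step 2: pivot 1/4 → sign +
step 3: pivot -2/5 → sign −
signature = (3, 1, 0)

Answer: (3, 1, 0)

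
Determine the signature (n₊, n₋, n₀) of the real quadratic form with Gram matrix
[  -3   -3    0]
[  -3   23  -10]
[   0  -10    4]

Answer: (2, 1, 0)

Derivation:
step 0: pivot -3 → sign −
step 1: pivot 26 → sign +
step 2: pivot 2/13 → sign +
signature = (2, 1, 0)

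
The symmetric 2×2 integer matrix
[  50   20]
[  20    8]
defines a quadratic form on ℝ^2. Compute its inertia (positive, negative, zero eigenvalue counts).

step 0: pivot 50 → sign +
step 1: row/col 1 already zero → sign 0
signature = (1, 0, 1)

Answer: (1, 0, 1)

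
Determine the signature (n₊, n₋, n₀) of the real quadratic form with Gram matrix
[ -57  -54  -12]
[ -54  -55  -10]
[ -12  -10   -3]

step 0: pivot -57 → sign −
step 1: pivot -73/19 → sign −
step 2: pivot 1/73 → sign +
signature = (1, 2, 0)

Answer: (1, 2, 0)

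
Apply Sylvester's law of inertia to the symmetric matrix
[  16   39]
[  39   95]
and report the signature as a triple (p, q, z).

Answer: (1, 1, 0)

Derivation:
step 0: pivot 16 → sign +
step 1: pivot -1/16 → sign −
signature = (1, 1, 0)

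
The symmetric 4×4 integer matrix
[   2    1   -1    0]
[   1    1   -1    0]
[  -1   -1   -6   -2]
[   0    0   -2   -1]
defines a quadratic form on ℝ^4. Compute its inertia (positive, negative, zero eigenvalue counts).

Answer: (2, 2, 0)

Derivation:
step 0: pivot 2 → sign +
step 1: pivot 1/2 → sign +
step 2: pivot -7 → sign −
step 3: pivot -3/7 → sign −
signature = (2, 2, 0)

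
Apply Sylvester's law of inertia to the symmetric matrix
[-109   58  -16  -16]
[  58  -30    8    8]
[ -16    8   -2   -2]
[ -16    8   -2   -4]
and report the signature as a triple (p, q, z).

Answer: (2, 2, 0)

Derivation:
step 0: pivot -109 → sign −
step 1: pivot 94/109 → sign +
step 2: pivot 2/47 → sign +
step 3: pivot -2 → sign −
signature = (2, 2, 0)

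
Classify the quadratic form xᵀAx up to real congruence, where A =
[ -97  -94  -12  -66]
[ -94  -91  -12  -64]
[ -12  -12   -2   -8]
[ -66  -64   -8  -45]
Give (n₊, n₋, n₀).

step 0: pivot -97 → sign −
step 1: pivot 9/97 → sign +
step 2: pivot -2 → sign −
step 3: pivot -1/9 → sign −
signature = (1, 3, 0)

Answer: (1, 3, 0)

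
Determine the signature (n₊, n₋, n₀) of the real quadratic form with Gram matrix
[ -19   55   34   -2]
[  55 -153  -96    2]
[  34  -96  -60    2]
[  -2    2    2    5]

step 0: pivot -19 → sign −
step 1: pivot 118/19 → sign +
step 2: pivot -6/59 → sign −
step 3: pivot 3 → sign +
signature = (2, 2, 0)

Answer: (2, 2, 0)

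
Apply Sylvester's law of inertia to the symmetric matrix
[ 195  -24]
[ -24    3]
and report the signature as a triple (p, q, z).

Answer: (2, 0, 0)

Derivation:
step 0: pivot 195 → sign +
step 1: pivot 3/65 → sign +
signature = (2, 0, 0)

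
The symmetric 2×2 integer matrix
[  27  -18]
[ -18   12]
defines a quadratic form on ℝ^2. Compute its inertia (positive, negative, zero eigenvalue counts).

Answer: (1, 0, 1)

Derivation:
step 0: pivot 27 → sign +
step 1: row/col 1 already zero → sign 0
signature = (1, 0, 1)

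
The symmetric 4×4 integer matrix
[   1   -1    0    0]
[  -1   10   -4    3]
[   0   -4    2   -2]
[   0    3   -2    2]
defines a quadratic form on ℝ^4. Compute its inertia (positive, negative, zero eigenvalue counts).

step 0: pivot 1 → sign +
step 1: pivot 9 → sign +
step 2: pivot 2/9 → sign +
step 3: pivot -1 → sign −
signature = (3, 1, 0)

Answer: (3, 1, 0)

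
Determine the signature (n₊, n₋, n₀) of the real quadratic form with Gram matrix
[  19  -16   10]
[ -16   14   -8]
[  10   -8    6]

step 0: pivot 19 → sign +
step 1: pivot 10/19 → sign +
step 2: pivot 2/5 → sign +
signature = (3, 0, 0)

Answer: (3, 0, 0)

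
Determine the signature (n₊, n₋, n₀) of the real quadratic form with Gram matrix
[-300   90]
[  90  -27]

Answer: (0, 1, 1)

Derivation:
step 0: pivot -300 → sign −
step 1: row/col 1 already zero → sign 0
signature = (0, 1, 1)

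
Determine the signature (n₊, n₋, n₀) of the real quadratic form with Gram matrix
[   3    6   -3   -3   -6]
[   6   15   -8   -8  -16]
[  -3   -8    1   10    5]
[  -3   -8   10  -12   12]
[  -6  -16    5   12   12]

step 0: pivot 3 → sign +
step 1: pivot 3 → sign +
step 2: pivot -10/3 → sign −
step 3: pivot -67/10 → sign −
step 4: pivot -3/67 → sign −
signature = (2, 3, 0)

Answer: (2, 3, 0)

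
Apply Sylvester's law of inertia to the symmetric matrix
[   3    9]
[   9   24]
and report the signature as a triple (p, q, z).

Answer: (1, 1, 0)

Derivation:
step 0: pivot 3 → sign +
step 1: pivot -3 → sign −
signature = (1, 1, 0)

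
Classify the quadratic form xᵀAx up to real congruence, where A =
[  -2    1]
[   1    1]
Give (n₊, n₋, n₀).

step 0: pivot -2 → sign −
step 1: pivot 3/2 → sign +
signature = (1, 1, 0)

Answer: (1, 1, 0)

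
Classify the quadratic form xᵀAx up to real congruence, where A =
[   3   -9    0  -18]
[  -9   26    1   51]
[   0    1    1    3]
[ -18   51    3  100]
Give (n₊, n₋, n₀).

Answer: (3, 1, 0)

Derivation:
step 0: pivot 3 → sign +
step 1: pivot -1 → sign −
step 2: pivot 2 → sign +
step 3: pivot 1 → sign +
signature = (3, 1, 0)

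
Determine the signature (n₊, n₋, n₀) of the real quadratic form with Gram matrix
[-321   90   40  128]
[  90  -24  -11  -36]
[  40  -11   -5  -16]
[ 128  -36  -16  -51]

step 0: pivot -321 → sign −
step 1: pivot 132/107 → sign +
step 2: pivot -7/132 → sign −
step 3: pivot 1/21 → sign +
signature = (2, 2, 0)

Answer: (2, 2, 0)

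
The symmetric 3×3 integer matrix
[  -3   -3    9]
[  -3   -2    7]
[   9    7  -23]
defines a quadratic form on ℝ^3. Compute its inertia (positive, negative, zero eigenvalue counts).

Answer: (1, 1, 1)

Derivation:
step 0: pivot -3 → sign −
step 1: pivot 1 → sign +
step 2: row/col 2 already zero → sign 0
signature = (1, 1, 1)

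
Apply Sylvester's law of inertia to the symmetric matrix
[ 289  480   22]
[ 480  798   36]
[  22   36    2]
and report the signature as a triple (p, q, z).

step 0: pivot 289 → sign +
step 1: pivot 222/289 → sign +
step 2: pivot -2/37 → sign −
signature = (2, 1, 0)

Answer: (2, 1, 0)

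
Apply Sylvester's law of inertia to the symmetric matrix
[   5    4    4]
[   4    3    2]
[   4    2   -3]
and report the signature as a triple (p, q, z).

Answer: (2, 1, 0)

Derivation:
step 0: pivot 5 → sign +
step 1: pivot -1/5 → sign −
step 2: pivot 1 → sign +
signature = (2, 1, 0)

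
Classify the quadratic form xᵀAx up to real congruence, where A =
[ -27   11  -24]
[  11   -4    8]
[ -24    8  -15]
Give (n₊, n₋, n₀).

Answer: (1, 2, 0)

Derivation:
step 0: pivot -27 → sign −
step 1: pivot 13/27 → sign +
step 2: pivot -3/13 → sign −
signature = (1, 2, 0)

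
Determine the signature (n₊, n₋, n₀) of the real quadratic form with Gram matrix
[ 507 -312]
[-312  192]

Answer: (1, 0, 1)

Derivation:
step 0: pivot 507 → sign +
step 1: row/col 1 already zero → sign 0
signature = (1, 0, 1)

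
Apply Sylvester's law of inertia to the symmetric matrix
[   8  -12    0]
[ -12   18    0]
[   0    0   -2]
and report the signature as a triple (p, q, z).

Answer: (1, 1, 1)

Derivation:
step 0: pivot 8 → sign +
step 1: pivot -2 → sign −
step 2: row/col 2 already zero → sign 0
signature = (1, 1, 1)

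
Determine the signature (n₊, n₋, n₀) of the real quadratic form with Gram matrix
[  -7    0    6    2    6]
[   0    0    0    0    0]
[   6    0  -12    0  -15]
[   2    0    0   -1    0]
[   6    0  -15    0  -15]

Answer: (1, 3, 1)

Derivation:
step 0: pivot -7 → sign −
step 1: pivot -48/7 → sign −
step 2: pivot 69/16 → sign +
step 3: pivot -3/23 → sign −
step 4: row/col 4 already zero → sign 0
signature = (1, 3, 1)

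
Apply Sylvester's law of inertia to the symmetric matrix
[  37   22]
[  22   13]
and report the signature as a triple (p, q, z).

step 0: pivot 37 → sign +
step 1: pivot -3/37 → sign −
signature = (1, 1, 0)

Answer: (1, 1, 0)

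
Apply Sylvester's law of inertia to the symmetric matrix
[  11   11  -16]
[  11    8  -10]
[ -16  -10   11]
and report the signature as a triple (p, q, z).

step 0: pivot 11 → sign +
step 1: pivot -3 → sign −
step 2: pivot -3/11 → sign −
signature = (1, 2, 0)

Answer: (1, 2, 0)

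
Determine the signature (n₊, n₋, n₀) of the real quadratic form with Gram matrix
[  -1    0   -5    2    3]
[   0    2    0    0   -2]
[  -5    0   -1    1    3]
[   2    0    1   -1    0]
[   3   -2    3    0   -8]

Answer: (2, 3, 0)

Derivation:
step 0: pivot -1 → sign −
step 1: pivot 2 → sign +
step 2: pivot 24 → sign +
step 3: pivot -3/8 → sign −
step 4: pivot -1 → sign −
signature = (2, 3, 0)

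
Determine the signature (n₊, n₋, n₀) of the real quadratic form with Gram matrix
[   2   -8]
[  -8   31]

step 0: pivot 2 → sign +
step 1: pivot -1 → sign −
signature = (1, 1, 0)

Answer: (1, 1, 0)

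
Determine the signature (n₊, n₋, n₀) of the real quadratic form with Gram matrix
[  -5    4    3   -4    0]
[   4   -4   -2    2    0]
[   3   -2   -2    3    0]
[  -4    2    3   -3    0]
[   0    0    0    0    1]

Answer: (2, 2, 1)

Derivation:
step 0: pivot -5 → sign −
step 1: pivot -4/5 → sign −
step 2: pivot 2 → sign +
step 3: pivot 1 → sign +
step 4: row/col 4 already zero → sign 0
signature = (2, 2, 1)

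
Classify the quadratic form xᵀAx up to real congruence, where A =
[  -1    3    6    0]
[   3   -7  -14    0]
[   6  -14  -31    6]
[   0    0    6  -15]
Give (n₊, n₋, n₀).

Answer: (1, 3, 0)

Derivation:
step 0: pivot -1 → sign −
step 1: pivot 2 → sign +
step 2: pivot -3 → sign −
step 3: pivot -3 → sign −
signature = (1, 3, 0)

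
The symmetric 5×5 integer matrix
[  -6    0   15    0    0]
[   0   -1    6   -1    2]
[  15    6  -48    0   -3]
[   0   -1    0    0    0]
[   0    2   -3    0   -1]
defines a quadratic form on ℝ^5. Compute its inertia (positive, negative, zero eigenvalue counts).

Answer: (1, 4, 0)

Derivation:
step 0: pivot -6 → sign −
step 1: pivot -1 → sign −
step 2: pivot 51/2 → sign +
step 3: pivot -7/17 → sign −
step 4: pivot -1/7 → sign −
signature = (1, 4, 0)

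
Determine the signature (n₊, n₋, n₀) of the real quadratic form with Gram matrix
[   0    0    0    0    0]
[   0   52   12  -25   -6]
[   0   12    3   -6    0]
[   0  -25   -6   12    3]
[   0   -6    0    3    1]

step 0: pivot 52 → sign +
step 1: pivot 3/13 → sign +
step 2: pivot -1/4 → sign −
step 3: pivot 1 → sign +
step 4: row/col 4 already zero → sign 0
signature = (3, 1, 1)

Answer: (3, 1, 1)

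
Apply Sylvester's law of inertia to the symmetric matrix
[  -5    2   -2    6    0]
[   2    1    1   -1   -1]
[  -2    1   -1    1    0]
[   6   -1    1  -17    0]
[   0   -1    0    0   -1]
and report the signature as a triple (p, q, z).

step 0: pivot -5 → sign −
step 1: pivot 9/5 → sign +
step 2: pivot -2/9 → sign −
step 3: pivot -3/2 → sign −
step 4: row/col 4 already zero → sign 0
signature = (1, 3, 1)

Answer: (1, 3, 1)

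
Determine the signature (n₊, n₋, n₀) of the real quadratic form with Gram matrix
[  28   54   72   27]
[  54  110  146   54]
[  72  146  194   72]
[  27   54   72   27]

step 0: pivot 28 → sign +
step 1: pivot 41/7 → sign +
step 2: pivot 6/41 → sign +
step 3: row/col 3 already zero → sign 0
signature = (3, 0, 1)

Answer: (3, 0, 1)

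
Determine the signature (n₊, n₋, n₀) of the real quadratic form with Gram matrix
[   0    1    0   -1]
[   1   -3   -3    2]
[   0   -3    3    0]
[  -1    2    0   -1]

Answer: (2, 2, 0)

Derivation:
step 0: pivot -3 → sign −
step 1: pivot 1/3 → sign +
step 2: pivot 3 → sign +
step 3: pivot -3 → sign −
signature = (2, 2, 0)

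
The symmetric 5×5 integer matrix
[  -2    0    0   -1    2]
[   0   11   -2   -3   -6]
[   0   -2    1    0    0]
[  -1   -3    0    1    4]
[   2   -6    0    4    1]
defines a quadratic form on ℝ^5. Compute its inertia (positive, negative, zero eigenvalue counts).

Answer: (3, 2, 0)

Derivation:
step 0: pivot -2 → sign −
step 1: pivot 11 → sign +
step 2: pivot 7/11 → sign +
step 3: pivot 3/14 → sign +
step 4: pivot -3 → sign −
signature = (3, 2, 0)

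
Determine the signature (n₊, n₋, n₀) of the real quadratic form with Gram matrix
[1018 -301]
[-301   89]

step 0: pivot 1018 → sign +
step 1: pivot 1/1018 → sign +
signature = (2, 0, 0)

Answer: (2, 0, 0)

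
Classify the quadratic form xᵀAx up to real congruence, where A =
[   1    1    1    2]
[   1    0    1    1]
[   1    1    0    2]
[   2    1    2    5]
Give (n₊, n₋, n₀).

step 0: pivot 1 → sign +
step 1: pivot -1 → sign −
step 2: pivot -1 → sign −
step 3: pivot 2 → sign +
signature = (2, 2, 0)

Answer: (2, 2, 0)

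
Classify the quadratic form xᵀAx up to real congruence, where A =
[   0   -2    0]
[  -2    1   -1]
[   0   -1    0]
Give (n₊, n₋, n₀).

Answer: (1, 1, 1)

Derivation:
step 0: pivot 1 → sign +
step 1: pivot -4 → sign −
step 2: row/col 2 already zero → sign 0
signature = (1, 1, 1)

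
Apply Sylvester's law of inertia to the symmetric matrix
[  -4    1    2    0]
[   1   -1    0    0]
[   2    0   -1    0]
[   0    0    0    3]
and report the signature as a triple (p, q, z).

step 0: pivot -4 → sign −
step 1: pivot -3/4 → sign −
step 2: pivot 1/3 → sign +
step 3: pivot 3 → sign +
signature = (2, 2, 0)

Answer: (2, 2, 0)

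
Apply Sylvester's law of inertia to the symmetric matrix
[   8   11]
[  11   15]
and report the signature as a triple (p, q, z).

step 0: pivot 8 → sign +
step 1: pivot -1/8 → sign −
signature = (1, 1, 0)

Answer: (1, 1, 0)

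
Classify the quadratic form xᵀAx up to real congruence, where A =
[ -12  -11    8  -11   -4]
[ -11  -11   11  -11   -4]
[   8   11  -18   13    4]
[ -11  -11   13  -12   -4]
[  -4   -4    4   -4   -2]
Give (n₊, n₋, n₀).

step 0: pivot -12 → sign −
step 1: pivot -11/12 → sign −
step 2: pivot 2 → sign +
step 3: pivot -3 → sign −
step 4: pivot -6/11 → sign −
signature = (1, 4, 0)

Answer: (1, 4, 0)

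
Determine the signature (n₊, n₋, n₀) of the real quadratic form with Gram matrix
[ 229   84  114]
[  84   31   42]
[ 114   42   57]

Answer: (3, 0, 0)

Derivation:
step 0: pivot 229 → sign +
step 1: pivot 43/229 → sign +
step 2: pivot 3/43 → sign +
signature = (3, 0, 0)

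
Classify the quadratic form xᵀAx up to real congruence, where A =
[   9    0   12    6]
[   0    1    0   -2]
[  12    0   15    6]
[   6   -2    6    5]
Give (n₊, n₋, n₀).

step 0: pivot 9 → sign +
step 1: pivot 1 → sign +
step 2: pivot -1 → sign −
step 3: pivot 1 → sign +
signature = (3, 1, 0)

Answer: (3, 1, 0)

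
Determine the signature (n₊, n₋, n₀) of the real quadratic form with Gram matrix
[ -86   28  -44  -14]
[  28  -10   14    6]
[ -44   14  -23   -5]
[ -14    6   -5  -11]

Answer: (1, 3, 0)

Derivation:
step 0: pivot -86 → sign −
step 1: pivot -38/43 → sign −
step 2: pivot -7/19 → sign −
step 3: pivot 6/7 → sign +
signature = (1, 3, 0)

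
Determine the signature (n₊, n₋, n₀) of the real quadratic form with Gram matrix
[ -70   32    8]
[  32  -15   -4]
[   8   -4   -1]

step 0: pivot -70 → sign −
step 1: pivot -13/35 → sign −
step 2: pivot 3/13 → sign +
signature = (1, 2, 0)

Answer: (1, 2, 0)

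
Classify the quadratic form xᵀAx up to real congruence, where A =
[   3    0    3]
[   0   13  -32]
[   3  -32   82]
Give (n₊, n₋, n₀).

Answer: (3, 0, 0)

Derivation:
step 0: pivot 3 → sign +
step 1: pivot 13 → sign +
step 2: pivot 3/13 → sign +
signature = (3, 0, 0)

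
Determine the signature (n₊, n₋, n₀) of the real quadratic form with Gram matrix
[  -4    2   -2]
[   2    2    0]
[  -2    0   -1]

step 0: pivot -4 → sign −
step 1: pivot 3 → sign +
step 2: pivot -1/3 → sign −
signature = (1, 2, 0)

Answer: (1, 2, 0)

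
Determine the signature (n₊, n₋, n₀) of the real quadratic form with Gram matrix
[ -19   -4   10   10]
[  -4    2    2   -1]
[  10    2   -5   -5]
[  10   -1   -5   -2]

step 0: pivot -19 → sign −
step 1: pivot 54/19 → sign +
step 2: pivot 7/27 → sign +
step 3: pivot -3/14 → sign −
signature = (2, 2, 0)

Answer: (2, 2, 0)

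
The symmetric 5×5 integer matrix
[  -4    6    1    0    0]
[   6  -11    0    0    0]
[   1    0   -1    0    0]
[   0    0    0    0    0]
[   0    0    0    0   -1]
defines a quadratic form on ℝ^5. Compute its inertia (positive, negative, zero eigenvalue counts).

step 0: pivot -4 → sign −
step 1: pivot -2 → sign −
step 2: pivot 3/8 → sign +
step 3: pivot -1 → sign −
step 4: row/col 4 already zero → sign 0
signature = (1, 3, 1)

Answer: (1, 3, 1)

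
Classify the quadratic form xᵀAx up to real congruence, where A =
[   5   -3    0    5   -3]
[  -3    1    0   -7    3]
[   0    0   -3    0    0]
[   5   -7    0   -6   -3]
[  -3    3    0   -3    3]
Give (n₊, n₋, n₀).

Answer: (2, 3, 0)

Derivation:
step 0: pivot 5 → sign +
step 1: pivot -4/5 → sign −
step 2: pivot -3 → sign −
step 3: pivot 9 → sign +
step 4: pivot -1 → sign −
signature = (2, 3, 0)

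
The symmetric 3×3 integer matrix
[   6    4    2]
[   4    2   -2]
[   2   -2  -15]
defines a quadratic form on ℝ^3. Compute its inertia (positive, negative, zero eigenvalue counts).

Answer: (2, 1, 0)

Derivation:
step 0: pivot 6 → sign +
step 1: pivot -2/3 → sign −
step 2: pivot 1 → sign +
signature = (2, 1, 0)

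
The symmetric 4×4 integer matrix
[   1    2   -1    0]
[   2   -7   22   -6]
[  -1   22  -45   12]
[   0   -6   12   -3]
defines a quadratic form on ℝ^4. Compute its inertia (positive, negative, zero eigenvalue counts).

Answer: (3, 1, 0)

Derivation:
step 0: pivot 1 → sign +
step 1: pivot -11 → sign −
step 2: pivot 70/11 → sign +
step 3: pivot 3/35 → sign +
signature = (3, 1, 0)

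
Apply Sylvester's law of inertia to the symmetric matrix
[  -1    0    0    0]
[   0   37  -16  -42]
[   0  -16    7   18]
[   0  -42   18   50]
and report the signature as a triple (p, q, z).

Answer: (3, 1, 0)

Derivation:
step 0: pivot -1 → sign −
step 1: pivot 37 → sign +
step 2: pivot 3/37 → sign +
step 3: pivot 2 → sign +
signature = (3, 1, 0)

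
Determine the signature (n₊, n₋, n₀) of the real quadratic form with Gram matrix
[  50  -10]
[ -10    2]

Answer: (1, 0, 1)

Derivation:
step 0: pivot 50 → sign +
step 1: row/col 1 already zero → sign 0
signature = (1, 0, 1)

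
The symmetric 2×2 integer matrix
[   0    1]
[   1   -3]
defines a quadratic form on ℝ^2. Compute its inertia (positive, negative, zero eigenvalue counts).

Answer: (1, 1, 0)

Derivation:
step 0: pivot -3 → sign −
step 1: pivot 1/3 → sign +
signature = (1, 1, 0)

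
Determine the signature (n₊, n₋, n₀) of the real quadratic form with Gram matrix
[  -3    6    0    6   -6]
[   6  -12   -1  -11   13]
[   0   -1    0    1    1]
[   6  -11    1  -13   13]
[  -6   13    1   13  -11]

Answer: (2, 3, 0)

Derivation:
step 0: pivot -3 → sign −
step 1: pivot -2 → sign −
step 2: pivot 1/2 → sign +
step 3: pivot 1 → sign +
step 4: pivot -6 → sign −
signature = (2, 3, 0)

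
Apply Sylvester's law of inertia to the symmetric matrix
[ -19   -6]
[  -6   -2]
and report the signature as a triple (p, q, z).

Answer: (0, 2, 0)

Derivation:
step 0: pivot -19 → sign −
step 1: pivot -2/19 → sign −
signature = (0, 2, 0)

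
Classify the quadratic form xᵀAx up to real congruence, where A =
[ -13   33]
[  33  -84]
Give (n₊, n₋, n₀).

step 0: pivot -13 → sign −
step 1: pivot -3/13 → sign −
signature = (0, 2, 0)

Answer: (0, 2, 0)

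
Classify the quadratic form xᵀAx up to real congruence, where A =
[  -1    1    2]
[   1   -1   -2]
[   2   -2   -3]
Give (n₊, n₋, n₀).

Answer: (1, 1, 1)

Derivation:
step 0: pivot -1 → sign −
step 1: pivot 1 → sign +
step 2: row/col 2 already zero → sign 0
signature = (1, 1, 1)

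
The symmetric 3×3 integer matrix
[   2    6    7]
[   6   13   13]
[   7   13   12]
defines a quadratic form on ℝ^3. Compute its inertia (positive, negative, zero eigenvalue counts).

step 0: pivot 2 → sign +
step 1: pivot -5 → sign −
step 2: pivot 3/10 → sign +
signature = (2, 1, 0)

Answer: (2, 1, 0)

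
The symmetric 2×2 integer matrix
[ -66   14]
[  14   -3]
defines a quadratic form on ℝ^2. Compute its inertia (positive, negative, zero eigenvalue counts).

step 0: pivot -66 → sign −
step 1: pivot -1/33 → sign −
signature = (0, 2, 0)

Answer: (0, 2, 0)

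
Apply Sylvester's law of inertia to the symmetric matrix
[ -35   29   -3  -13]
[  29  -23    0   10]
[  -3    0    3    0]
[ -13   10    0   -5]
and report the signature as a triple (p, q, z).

Answer: (1, 3, 0)

Derivation:
step 0: pivot -35 → sign −
step 1: pivot 36/35 → sign +
step 2: pivot -11/4 → sign −
step 3: pivot -6/11 → sign −
signature = (1, 3, 0)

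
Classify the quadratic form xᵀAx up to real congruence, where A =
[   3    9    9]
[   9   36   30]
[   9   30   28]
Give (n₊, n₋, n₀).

Answer: (2, 0, 1)

Derivation:
step 0: pivot 3 → sign +
step 1: pivot 9 → sign +
step 2: row/col 2 already zero → sign 0
signature = (2, 0, 1)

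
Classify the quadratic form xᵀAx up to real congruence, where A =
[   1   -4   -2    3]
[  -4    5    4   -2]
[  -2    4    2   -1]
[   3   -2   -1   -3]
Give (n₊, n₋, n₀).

Answer: (2, 2, 0)

Derivation:
step 0: pivot 1 → sign +
step 1: pivot -11 → sign −
step 2: pivot -6/11 → sign −
step 3: pivot 1/2 → sign +
signature = (2, 2, 0)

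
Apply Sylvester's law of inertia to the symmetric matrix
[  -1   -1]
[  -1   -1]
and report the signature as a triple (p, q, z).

Answer: (0, 1, 1)

Derivation:
step 0: pivot -1 → sign −
step 1: row/col 1 already zero → sign 0
signature = (0, 1, 1)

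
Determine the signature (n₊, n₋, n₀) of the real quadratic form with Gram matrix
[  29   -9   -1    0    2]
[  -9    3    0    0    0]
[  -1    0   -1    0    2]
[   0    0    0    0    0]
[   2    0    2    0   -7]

Answer: (2, 2, 1)

Derivation:
step 0: pivot 29 → sign +
step 1: pivot 6/29 → sign +
step 2: pivot -3/2 → sign −
step 3: pivot -3 → sign −
step 4: row/col 4 already zero → sign 0
signature = (2, 2, 1)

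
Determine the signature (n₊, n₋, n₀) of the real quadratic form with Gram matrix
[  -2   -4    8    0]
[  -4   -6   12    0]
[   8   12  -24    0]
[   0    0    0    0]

step 0: pivot -2 → sign −
step 1: pivot 2 → sign +
step 2: row/col 2 already zero → sign 0
step 3: row/col 3 already zero → sign 0
signature = (1, 1, 2)

Answer: (1, 1, 2)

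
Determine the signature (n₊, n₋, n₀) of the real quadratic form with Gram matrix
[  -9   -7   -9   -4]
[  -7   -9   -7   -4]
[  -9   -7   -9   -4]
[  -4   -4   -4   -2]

step 0: pivot -9 → sign −
step 1: pivot -32/9 → sign −
step 2: row/col 2 already zero → sign 0
step 3: row/col 3 already zero → sign 0
signature = (0, 2, 2)

Answer: (0, 2, 2)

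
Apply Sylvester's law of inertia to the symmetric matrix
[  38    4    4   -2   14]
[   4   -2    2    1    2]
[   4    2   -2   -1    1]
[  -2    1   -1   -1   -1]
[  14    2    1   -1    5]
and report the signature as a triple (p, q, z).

step 0: pivot 38 → sign +
step 1: pivot -46/19 → sign −
step 2: pivot -32/23 → sign −
step 3: pivot -1/2 → sign −
step 4: pivot -1/32 → sign −
signature = (1, 4, 0)

Answer: (1, 4, 0)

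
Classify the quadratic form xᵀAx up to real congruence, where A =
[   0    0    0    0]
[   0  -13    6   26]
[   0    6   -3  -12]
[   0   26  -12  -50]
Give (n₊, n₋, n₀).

Answer: (1, 2, 1)

Derivation:
step 0: pivot -13 → sign −
step 1: pivot -3/13 → sign −
step 2: pivot 2 → sign +
step 3: row/col 3 already zero → sign 0
signature = (1, 2, 1)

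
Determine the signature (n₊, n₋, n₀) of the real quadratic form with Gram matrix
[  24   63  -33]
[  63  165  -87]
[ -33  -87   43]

step 0: pivot 24 → sign +
step 1: pivot -3/8 → sign −
step 2: pivot -2 → sign −
signature = (1, 2, 0)

Answer: (1, 2, 0)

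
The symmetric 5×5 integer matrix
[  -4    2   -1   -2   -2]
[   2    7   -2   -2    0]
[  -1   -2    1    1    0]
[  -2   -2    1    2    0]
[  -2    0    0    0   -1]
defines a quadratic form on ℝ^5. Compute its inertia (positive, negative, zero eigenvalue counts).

step 0: pivot -4 → sign −
step 1: pivot 8 → sign +
step 2: pivot 15/32 → sign +
step 3: pivot 6/5 → sign +
step 4: pivot -1/3 → sign −
signature = (3, 2, 0)

Answer: (3, 2, 0)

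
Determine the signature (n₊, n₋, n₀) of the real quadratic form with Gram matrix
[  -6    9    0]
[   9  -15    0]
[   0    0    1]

Answer: (1, 2, 0)

Derivation:
step 0: pivot -6 → sign −
step 1: pivot -3/2 → sign −
step 2: pivot 1 → sign +
signature = (1, 2, 0)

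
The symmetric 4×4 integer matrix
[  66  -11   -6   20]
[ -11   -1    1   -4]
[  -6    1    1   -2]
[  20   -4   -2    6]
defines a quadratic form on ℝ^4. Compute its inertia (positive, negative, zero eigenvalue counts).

step 0: pivot 66 → sign +
step 1: pivot -17/6 → sign −
step 2: pivot 5/11 → sign +
step 3: pivot 2/85 → sign +
signature = (3, 1, 0)

Answer: (3, 1, 0)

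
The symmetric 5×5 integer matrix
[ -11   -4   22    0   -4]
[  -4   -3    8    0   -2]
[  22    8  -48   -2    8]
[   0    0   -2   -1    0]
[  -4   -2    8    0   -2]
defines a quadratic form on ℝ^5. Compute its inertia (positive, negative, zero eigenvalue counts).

step 0: pivot -11 → sign −
step 1: pivot -17/11 → sign −
step 2: pivot -4 → sign −
step 3: pivot -6/17 → sign −
step 4: row/col 4 already zero → sign 0
signature = (0, 4, 1)

Answer: (0, 4, 1)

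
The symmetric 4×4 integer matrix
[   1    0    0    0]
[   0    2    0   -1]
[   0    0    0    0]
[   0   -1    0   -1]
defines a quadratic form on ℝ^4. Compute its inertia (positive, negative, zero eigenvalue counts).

step 0: pivot 1 → sign +
step 1: pivot 2 → sign +
step 2: pivot -3/2 → sign −
step 3: row/col 3 already zero → sign 0
signature = (2, 1, 1)

Answer: (2, 1, 1)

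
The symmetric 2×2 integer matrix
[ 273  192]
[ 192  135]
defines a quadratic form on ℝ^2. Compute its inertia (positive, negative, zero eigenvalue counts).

Answer: (1, 1, 0)

Derivation:
step 0: pivot 273 → sign +
step 1: pivot -3/91 → sign −
signature = (1, 1, 0)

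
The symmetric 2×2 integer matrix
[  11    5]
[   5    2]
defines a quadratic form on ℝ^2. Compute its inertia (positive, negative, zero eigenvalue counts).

step 0: pivot 11 → sign +
step 1: pivot -3/11 → sign −
signature = (1, 1, 0)

Answer: (1, 1, 0)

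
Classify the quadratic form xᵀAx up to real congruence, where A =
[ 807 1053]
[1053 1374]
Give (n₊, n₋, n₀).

step 0: pivot 807 → sign +
step 1: pivot 3/269 → sign +
signature = (2, 0, 0)

Answer: (2, 0, 0)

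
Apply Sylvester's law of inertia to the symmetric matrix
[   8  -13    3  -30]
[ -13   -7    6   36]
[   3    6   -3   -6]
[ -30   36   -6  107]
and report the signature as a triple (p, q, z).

step 0: pivot 8 → sign +
step 1: pivot -225/8 → sign −
step 2: pivot 2/25 → sign +
step 3: pivot -1 → sign −
signature = (2, 2, 0)

Answer: (2, 2, 0)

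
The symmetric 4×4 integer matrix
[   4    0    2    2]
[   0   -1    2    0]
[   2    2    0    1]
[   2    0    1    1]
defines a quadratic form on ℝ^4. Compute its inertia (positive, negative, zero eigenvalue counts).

Answer: (2, 1, 1)

Derivation:
step 0: pivot 4 → sign +
step 1: pivot -1 → sign −
step 2: pivot 3 → sign +
step 3: row/col 3 already zero → sign 0
signature = (2, 1, 1)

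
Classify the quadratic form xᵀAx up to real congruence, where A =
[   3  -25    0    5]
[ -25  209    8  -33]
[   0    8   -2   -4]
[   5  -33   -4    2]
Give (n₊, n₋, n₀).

step 0: pivot 3 → sign +
step 1: pivot 2/3 → sign +
step 2: pivot -98 → sign −
step 3: pivot 1/49 → sign +
signature = (3, 1, 0)

Answer: (3, 1, 0)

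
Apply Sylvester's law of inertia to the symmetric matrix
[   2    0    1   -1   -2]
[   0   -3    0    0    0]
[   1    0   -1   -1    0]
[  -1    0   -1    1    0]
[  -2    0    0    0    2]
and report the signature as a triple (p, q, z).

step 0: pivot 2 → sign +
step 1: pivot -3 → sign −
step 2: pivot -3/2 → sign −
step 3: pivot 2/3 → sign +
step 4: pivot -2 → sign −
signature = (2, 3, 0)

Answer: (2, 3, 0)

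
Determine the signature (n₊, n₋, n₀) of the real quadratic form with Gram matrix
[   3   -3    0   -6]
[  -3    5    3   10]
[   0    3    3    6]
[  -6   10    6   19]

Answer: (2, 2, 0)

Derivation:
step 0: pivot 3 → sign +
step 1: pivot 2 → sign +
step 2: pivot -3/2 → sign −
step 3: pivot -1 → sign −
signature = (2, 2, 0)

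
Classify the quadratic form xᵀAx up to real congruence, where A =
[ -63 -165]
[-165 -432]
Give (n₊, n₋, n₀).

Answer: (1, 1, 0)

Derivation:
step 0: pivot -63 → sign −
step 1: pivot 1/7 → sign +
signature = (1, 1, 0)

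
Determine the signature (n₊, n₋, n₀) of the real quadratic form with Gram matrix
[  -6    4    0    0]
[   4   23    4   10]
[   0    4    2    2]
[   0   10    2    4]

Answer: (2, 2, 0)

Derivation:
step 0: pivot -6 → sign −
step 1: pivot 77/3 → sign +
step 2: pivot 106/77 → sign +
step 3: pivot -2/53 → sign −
signature = (2, 2, 0)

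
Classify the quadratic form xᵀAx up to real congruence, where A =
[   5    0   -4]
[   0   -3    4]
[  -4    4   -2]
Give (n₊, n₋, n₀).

step 0: pivot 5 → sign +
step 1: pivot -3 → sign −
step 2: pivot 2/15 → sign +
signature = (2, 1, 0)

Answer: (2, 1, 0)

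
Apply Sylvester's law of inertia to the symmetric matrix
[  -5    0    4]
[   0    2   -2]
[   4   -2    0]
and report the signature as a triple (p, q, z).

step 0: pivot -5 → sign −
step 1: pivot 2 → sign +
step 2: pivot 6/5 → sign +
signature = (2, 1, 0)

Answer: (2, 1, 0)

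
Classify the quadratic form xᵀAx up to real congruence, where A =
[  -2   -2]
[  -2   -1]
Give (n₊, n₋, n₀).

step 0: pivot -2 → sign −
step 1: pivot 1 → sign +
signature = (1, 1, 0)

Answer: (1, 1, 0)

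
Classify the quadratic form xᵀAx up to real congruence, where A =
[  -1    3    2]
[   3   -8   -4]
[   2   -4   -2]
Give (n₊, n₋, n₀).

step 0: pivot -1 → sign −
step 1: pivot 1 → sign +
step 2: pivot -2 → sign −
signature = (1, 2, 0)

Answer: (1, 2, 0)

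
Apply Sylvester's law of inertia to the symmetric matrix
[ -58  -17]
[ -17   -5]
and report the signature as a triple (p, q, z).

Answer: (0, 2, 0)

Derivation:
step 0: pivot -58 → sign −
step 1: pivot -1/58 → sign −
signature = (0, 2, 0)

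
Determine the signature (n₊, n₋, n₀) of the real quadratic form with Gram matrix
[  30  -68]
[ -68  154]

step 0: pivot 30 → sign +
step 1: pivot -2/15 → sign −
signature = (1, 1, 0)

Answer: (1, 1, 0)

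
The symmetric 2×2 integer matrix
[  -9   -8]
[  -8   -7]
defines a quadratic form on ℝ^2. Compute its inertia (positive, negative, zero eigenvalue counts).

Answer: (1, 1, 0)

Derivation:
step 0: pivot -9 → sign −
step 1: pivot 1/9 → sign +
signature = (1, 1, 0)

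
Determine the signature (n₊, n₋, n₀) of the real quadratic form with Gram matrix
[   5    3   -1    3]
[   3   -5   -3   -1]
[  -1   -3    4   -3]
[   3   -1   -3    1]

step 0: pivot 5 → sign +
step 1: pivot -34/5 → sign −
step 2: pivot 79/17 → sign +
step 3: pivot -6/79 → sign −
signature = (2, 2, 0)

Answer: (2, 2, 0)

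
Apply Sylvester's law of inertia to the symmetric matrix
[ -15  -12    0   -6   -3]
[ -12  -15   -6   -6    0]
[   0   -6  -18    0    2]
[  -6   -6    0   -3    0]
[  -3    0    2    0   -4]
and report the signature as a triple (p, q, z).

step 0: pivot -15 → sign −
step 1: pivot -27/5 → sign −
step 2: pivot -34/3 → sign −
step 3: pivot -3/17 → sign −
step 4: pivot -1/3 → sign −
signature = (0, 5, 0)

Answer: (0, 5, 0)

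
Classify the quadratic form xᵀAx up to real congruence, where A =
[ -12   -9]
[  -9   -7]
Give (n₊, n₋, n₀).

Answer: (0, 2, 0)

Derivation:
step 0: pivot -12 → sign −
step 1: pivot -1/4 → sign −
signature = (0, 2, 0)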